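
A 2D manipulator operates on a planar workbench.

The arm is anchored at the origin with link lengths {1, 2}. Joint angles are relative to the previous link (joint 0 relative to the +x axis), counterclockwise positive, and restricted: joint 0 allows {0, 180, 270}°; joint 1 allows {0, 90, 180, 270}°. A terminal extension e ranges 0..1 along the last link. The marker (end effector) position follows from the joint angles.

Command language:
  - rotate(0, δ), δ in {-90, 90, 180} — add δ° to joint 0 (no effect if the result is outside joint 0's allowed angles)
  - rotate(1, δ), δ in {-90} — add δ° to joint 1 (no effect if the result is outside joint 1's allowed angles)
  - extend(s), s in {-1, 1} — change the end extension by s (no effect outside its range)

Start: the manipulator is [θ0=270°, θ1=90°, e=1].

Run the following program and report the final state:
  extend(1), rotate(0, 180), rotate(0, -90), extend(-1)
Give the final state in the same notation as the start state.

from: [θ0=270°, θ1=90°, e=1]
[1] after extend(1): [θ0=270°, θ1=90°, e=1]
[2] after rotate(0, 180): [θ0=270°, θ1=90°, e=1]
[3] after rotate(0, -90): [θ0=180°, θ1=90°, e=1]
[4] after extend(-1): [θ0=180°, θ1=90°, e=0]

[θ0=180°, θ1=90°, e=0]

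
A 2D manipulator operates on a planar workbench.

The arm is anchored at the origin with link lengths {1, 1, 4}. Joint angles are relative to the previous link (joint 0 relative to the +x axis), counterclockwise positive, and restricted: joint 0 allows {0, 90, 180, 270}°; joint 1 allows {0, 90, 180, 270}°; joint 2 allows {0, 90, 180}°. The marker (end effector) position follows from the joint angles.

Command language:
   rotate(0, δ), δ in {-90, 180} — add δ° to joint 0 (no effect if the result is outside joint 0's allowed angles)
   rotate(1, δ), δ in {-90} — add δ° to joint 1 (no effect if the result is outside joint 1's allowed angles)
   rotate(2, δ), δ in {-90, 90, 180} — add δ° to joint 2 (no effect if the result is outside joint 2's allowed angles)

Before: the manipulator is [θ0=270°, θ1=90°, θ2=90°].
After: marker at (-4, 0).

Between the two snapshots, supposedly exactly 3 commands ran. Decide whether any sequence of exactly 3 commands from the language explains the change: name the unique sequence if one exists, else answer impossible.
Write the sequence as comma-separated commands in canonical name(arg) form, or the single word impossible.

from: [θ0=270°, θ1=90°, θ2=90°]
step 1 (rotate(1, -90)): [θ0=270°, θ1=0°, θ2=90°]
step 2 (rotate(1, -90)): [θ0=270°, θ1=270°, θ2=90°]
step 3 (rotate(1, -90)): [θ0=270°, θ1=180°, θ2=90°]
no rival 3-sequence matches.

rotate(1, -90), rotate(1, -90), rotate(1, -90)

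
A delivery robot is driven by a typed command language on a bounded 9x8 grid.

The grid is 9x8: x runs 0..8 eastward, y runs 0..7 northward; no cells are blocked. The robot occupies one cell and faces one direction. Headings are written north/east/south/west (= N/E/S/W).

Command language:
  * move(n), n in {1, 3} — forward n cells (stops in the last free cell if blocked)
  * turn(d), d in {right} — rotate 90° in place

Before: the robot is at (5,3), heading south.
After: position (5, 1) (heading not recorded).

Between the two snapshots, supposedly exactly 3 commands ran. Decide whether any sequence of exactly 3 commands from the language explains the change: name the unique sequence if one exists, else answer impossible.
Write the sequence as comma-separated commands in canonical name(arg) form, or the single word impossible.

key: running turn(right) before move(1) would end elsewhere — order is forced
t0: at (5,3), heading south
step 1 (move(1)): at (5,2), heading south
step 2 (move(1)): at (5,1), heading south
step 3 (turn(right)): at (5,1), heading west
no other 3-command option fits: unique.

move(1), move(1), turn(right)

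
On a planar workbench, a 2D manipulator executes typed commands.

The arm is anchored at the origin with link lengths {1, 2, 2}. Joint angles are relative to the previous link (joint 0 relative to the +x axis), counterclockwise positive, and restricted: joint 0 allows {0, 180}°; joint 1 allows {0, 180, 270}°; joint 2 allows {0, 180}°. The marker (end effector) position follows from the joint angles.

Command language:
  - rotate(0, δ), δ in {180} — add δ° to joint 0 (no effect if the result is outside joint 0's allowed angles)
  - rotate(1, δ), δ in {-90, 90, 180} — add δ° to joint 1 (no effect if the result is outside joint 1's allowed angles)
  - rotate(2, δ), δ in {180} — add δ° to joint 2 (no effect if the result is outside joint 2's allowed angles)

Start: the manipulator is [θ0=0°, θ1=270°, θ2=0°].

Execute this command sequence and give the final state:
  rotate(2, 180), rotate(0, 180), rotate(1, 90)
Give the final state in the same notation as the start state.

[θ0=180°, θ1=0°, θ2=180°]

initial: [θ0=0°, θ1=270°, θ2=0°]
step 1 (rotate(2, 180)): [θ0=0°, θ1=270°, θ2=180°]
step 2 (rotate(0, 180)): [θ0=180°, θ1=270°, θ2=180°]
step 3 (rotate(1, 90)): [θ0=180°, θ1=0°, θ2=180°]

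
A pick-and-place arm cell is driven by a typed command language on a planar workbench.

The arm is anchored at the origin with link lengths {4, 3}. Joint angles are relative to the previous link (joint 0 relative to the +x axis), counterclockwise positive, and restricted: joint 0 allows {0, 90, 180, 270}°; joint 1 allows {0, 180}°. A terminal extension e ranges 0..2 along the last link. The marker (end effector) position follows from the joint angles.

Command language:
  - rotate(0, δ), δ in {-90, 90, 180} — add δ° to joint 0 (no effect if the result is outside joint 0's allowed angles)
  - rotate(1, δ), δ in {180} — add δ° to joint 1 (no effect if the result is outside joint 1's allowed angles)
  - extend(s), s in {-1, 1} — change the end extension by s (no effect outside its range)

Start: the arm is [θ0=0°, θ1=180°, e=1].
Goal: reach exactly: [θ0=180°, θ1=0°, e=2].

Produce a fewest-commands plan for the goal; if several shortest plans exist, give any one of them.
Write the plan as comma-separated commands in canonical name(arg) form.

start: [θ0=0°, θ1=180°, e=1]
t=1 rotate(0, 180) ⇒ [θ0=180°, θ1=180°, e=1]
t=2 extend(1) ⇒ [θ0=180°, θ1=180°, e=2]
t=3 rotate(1, 180) ⇒ [θ0=180°, θ1=0°, e=2]
nothing shorter than 3 reaches the goal.

rotate(0, 180), extend(1), rotate(1, 180)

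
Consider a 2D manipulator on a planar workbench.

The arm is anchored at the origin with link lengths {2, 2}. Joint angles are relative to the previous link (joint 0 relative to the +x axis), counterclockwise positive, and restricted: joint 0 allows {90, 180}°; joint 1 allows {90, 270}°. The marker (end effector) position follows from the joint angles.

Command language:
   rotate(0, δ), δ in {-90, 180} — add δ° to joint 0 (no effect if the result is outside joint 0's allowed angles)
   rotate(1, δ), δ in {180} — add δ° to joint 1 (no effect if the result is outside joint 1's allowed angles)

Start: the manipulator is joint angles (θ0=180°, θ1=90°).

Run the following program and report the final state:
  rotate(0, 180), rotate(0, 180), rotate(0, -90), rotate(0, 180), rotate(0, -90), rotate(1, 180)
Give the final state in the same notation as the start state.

start: joint angles (θ0=180°, θ1=90°)
step 1 (rotate(0, 180)): joint angles (θ0=180°, θ1=90°)
step 2 (rotate(0, 180)): joint angles (θ0=180°, θ1=90°)
step 3 (rotate(0, -90)): joint angles (θ0=90°, θ1=90°)
step 4 (rotate(0, 180)): joint angles (θ0=90°, θ1=90°)
step 5 (rotate(0, -90)): joint angles (θ0=90°, θ1=90°)
step 6 (rotate(1, 180)): joint angles (θ0=90°, θ1=270°)

joint angles (θ0=90°, θ1=270°)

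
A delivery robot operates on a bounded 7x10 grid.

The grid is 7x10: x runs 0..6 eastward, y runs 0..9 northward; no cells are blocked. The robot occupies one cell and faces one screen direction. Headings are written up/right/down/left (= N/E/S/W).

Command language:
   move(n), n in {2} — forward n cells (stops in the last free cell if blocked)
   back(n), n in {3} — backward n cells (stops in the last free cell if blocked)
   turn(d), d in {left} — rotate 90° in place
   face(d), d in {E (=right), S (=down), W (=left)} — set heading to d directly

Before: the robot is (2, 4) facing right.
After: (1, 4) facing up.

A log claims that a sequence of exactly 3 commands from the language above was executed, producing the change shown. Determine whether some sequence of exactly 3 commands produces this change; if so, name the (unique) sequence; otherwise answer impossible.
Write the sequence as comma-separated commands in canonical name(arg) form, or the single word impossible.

move(2), back(3), turn(left)

key: running turn(left) before move(2) would end elsewhere — order is forced
initial: (2, 4) facing right
t=1 move(2) ⇒ (4, 4) facing right
t=2 back(3) ⇒ (1, 4) facing right
t=3 turn(left) ⇒ (1, 4) facing up
uniquely the one of 216 3-step routes that fits.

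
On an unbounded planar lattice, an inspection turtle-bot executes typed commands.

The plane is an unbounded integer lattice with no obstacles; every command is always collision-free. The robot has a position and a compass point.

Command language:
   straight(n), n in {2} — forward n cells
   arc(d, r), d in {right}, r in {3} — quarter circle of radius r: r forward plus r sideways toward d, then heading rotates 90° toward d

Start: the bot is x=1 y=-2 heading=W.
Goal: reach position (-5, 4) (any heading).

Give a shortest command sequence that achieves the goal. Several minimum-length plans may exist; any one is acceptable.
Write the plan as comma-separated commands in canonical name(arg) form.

begin: x=1 y=-2 heading=W
1. straight(2) → x=-1 y=-2 heading=W
2. straight(2) → x=-3 y=-2 heading=W
3. straight(2) → x=-5 y=-2 heading=W
4. arc(right, 3) → x=-8 y=1 heading=N
5. arc(right, 3) → x=-5 y=4 heading=E
minimal: 5 command(s), checked below 5.

straight(2), straight(2), straight(2), arc(right, 3), arc(right, 3)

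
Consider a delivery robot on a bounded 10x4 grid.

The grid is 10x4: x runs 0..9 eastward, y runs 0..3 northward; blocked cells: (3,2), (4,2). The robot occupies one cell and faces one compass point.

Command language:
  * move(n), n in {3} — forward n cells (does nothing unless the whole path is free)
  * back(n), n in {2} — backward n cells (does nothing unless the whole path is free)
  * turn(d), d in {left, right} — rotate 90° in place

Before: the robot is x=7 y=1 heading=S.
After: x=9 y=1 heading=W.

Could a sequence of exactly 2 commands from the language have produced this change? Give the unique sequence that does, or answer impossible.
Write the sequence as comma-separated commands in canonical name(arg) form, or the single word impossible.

turn(right), back(2)

key: order matters: swapping turn(right) and back(2) lands elsewhere
start: x=7 y=1 heading=S
1. turn(right) → x=7 y=1 heading=W
2. back(2) → x=9 y=1 heading=W
uniquely the one of 16 2-step routes that fits.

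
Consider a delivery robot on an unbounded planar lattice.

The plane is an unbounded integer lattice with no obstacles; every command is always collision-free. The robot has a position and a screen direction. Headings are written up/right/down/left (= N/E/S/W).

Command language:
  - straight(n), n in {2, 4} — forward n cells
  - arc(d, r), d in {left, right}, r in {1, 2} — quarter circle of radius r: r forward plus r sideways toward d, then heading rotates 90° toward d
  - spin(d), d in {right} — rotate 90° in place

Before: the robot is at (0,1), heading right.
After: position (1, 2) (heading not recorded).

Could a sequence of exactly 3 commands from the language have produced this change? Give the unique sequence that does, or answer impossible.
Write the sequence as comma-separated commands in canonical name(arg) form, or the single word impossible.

key: order matters: swapping arc(left, 1) and spin(right) lands elsewhere
begin: at (0,1), heading right
1. arc(left, 1) → at (1,2), heading up
2. spin(right) → at (1,2), heading right
3. spin(right) → at (1,2), heading down
no other 3-command option fits: unique.

arc(left, 1), spin(right), spin(right)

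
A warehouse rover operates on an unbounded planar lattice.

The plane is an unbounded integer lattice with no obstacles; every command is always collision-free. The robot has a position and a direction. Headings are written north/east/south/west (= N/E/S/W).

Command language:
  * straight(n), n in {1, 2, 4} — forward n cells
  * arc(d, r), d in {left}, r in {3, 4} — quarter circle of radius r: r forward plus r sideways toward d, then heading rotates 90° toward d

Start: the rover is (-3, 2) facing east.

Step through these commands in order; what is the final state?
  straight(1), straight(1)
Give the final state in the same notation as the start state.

start: (-3, 2) facing east
step 1 (straight(1)): (-2, 2) facing east
step 2 (straight(1)): (-1, 2) facing east

(-1, 2) facing east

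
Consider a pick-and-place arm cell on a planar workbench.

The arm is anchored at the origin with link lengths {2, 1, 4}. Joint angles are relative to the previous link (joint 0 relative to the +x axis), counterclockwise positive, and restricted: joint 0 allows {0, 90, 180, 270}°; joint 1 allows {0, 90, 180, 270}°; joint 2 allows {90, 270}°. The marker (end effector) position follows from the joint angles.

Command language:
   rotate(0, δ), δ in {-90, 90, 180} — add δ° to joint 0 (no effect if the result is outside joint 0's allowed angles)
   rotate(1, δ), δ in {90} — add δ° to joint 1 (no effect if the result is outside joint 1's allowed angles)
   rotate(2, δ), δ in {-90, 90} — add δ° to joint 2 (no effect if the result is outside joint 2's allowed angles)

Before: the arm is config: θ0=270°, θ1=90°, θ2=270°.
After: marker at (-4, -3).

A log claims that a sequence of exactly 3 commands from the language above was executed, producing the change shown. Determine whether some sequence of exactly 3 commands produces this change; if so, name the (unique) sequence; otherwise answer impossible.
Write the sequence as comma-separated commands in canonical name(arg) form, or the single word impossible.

rotate(1, 90), rotate(1, 90), rotate(1, 90)

start: config: θ0=270°, θ1=90°, θ2=270°
[1] after rotate(1, 90): config: θ0=270°, θ1=180°, θ2=270°
[2] after rotate(1, 90): config: θ0=270°, θ1=270°, θ2=270°
[3] after rotate(1, 90): config: θ0=270°, θ1=0°, θ2=270°
uniquely the one of 216 3-step routes that fits.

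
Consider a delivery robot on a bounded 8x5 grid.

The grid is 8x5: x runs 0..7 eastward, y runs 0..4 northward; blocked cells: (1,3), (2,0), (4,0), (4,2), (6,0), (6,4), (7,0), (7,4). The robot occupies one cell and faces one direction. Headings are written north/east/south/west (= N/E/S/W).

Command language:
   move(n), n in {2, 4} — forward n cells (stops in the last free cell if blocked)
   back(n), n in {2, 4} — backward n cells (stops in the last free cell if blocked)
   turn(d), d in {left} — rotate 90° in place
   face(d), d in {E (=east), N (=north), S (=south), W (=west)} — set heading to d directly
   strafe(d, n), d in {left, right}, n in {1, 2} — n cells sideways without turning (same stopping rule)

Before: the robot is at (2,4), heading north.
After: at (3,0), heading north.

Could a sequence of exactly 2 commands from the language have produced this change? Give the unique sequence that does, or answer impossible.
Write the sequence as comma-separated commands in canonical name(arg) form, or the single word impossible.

strafe(right, 1), back(4)

key: running back(4) before strafe(right, 1) would end elsewhere — order is forced
t0: at (2,4), heading north
t=1 strafe(right, 1) ⇒ at (3,4), heading north
t=2 back(4) ⇒ at (3,0), heading north
no rival 2-sequence matches.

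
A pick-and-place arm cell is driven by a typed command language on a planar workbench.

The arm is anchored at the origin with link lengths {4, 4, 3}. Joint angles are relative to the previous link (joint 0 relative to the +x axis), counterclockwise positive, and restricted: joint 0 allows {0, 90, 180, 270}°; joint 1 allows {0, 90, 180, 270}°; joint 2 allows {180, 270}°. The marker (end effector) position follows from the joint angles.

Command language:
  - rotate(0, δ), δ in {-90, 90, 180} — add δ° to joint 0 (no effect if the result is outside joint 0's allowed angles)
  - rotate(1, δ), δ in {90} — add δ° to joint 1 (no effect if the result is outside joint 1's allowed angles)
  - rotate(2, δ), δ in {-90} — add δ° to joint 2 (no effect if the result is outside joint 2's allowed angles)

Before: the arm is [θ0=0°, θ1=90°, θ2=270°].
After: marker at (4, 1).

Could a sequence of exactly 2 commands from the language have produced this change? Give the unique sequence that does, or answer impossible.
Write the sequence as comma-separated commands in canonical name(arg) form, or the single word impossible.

start: [θ0=0°, θ1=90°, θ2=270°]
step 1 (rotate(2, -90)): [θ0=0°, θ1=90°, θ2=180°]
step 2 (rotate(2, -90)): [θ0=0°, θ1=90°, θ2=180°]
no rival 2-sequence matches.

rotate(2, -90), rotate(2, -90)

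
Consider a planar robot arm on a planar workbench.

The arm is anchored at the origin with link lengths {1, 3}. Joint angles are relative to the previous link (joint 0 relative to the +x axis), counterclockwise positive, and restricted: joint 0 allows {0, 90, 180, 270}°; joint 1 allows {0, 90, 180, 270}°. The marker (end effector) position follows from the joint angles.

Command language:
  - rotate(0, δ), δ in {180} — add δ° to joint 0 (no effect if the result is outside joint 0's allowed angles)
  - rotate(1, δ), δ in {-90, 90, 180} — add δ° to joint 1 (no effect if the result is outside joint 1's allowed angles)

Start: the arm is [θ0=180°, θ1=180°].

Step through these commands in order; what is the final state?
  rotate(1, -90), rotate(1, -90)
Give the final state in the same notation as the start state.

t0: [θ0=180°, θ1=180°]
step 1 (rotate(1, -90)): [θ0=180°, θ1=90°]
step 2 (rotate(1, -90)): [θ0=180°, θ1=0°]

[θ0=180°, θ1=0°]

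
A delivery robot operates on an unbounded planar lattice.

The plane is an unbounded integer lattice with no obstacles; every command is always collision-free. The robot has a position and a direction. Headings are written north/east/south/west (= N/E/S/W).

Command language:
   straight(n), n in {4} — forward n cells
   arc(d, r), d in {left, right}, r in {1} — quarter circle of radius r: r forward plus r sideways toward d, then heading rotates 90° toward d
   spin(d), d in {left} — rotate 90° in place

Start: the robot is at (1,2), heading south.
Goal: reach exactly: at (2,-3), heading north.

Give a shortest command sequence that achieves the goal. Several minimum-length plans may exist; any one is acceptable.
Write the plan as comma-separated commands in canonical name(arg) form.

straight(4), arc(left, 1), spin(left)

from: at (1,2), heading south
1. straight(4) → at (1,-2), heading south
2. arc(left, 1) → at (2,-3), heading east
3. spin(left) → at (2,-3), heading north
no 2-step plan works, so 3 is optimal.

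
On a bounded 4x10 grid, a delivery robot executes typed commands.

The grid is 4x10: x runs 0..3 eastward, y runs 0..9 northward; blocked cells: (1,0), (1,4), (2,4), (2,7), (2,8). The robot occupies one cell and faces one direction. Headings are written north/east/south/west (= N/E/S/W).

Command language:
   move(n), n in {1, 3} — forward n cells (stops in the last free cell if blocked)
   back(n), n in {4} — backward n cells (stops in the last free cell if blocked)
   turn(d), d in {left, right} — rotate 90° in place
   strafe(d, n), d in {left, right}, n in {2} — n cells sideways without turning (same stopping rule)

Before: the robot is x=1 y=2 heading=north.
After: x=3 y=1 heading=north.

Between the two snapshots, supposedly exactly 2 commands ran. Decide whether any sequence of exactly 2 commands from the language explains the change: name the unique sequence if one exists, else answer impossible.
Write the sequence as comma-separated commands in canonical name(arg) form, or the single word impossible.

key: back(4) is stopped early by the blocked cell at (1,0)
from: x=1 y=2 heading=north
[1] after back(4): x=1 y=1 heading=north
[2] after strafe(right, 2): x=3 y=1 heading=north
no rival 2-sequence matches.

back(4), strafe(right, 2)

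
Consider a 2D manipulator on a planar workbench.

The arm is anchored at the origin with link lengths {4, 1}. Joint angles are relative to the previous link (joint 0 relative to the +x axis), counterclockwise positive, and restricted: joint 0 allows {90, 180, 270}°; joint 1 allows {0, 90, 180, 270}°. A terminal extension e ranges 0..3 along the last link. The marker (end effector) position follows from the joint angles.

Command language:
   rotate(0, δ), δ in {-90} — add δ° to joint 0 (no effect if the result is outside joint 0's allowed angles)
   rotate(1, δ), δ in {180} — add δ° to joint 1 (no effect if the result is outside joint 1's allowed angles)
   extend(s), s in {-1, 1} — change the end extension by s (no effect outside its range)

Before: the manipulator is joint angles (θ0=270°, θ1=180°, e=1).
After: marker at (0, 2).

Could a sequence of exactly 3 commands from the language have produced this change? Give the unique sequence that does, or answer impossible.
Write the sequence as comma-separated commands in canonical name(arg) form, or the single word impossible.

rotate(0, -90), rotate(0, -90), rotate(0, -90)

from: joint angles (θ0=270°, θ1=180°, e=1)
1. rotate(0, -90) → joint angles (θ0=180°, θ1=180°, e=1)
2. rotate(0, -90) → joint angles (θ0=90°, θ1=180°, e=1)
3. rotate(0, -90) → joint angles (θ0=90°, θ1=180°, e=1)
no rival 3-sequence matches.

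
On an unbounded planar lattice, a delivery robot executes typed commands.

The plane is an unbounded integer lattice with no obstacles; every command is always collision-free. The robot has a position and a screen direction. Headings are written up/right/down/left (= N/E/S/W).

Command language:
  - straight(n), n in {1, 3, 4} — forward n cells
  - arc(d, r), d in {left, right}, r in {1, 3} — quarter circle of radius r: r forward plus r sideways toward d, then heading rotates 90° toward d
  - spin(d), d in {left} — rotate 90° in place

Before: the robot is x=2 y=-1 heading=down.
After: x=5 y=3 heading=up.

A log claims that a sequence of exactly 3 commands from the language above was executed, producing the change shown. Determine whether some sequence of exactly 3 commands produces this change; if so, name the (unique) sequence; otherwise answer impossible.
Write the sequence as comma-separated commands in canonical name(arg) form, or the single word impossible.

key: order matters: swapping spin(left) and straight(1) lands elsewhere
begin: x=2 y=-1 heading=down
[1] after spin(left): x=2 y=-1 heading=right
[2] after arc(left, 3): x=5 y=2 heading=up
[3] after straight(1): x=5 y=3 heading=up
uniquely the one of 512 3-step routes that fits.

spin(left), arc(left, 3), straight(1)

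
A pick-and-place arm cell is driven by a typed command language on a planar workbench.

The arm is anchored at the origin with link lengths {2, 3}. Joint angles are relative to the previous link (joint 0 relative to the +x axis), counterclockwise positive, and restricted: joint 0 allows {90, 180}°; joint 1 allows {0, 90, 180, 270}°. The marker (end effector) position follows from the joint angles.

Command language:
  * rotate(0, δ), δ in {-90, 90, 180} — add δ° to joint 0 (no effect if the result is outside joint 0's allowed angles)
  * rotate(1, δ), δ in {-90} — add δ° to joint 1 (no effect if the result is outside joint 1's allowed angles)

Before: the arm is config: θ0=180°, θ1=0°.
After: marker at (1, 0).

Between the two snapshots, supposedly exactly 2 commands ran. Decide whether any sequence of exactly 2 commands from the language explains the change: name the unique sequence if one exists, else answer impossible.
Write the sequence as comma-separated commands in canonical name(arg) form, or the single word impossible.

from: config: θ0=180°, θ1=0°
t=1 rotate(1, -90) ⇒ config: θ0=180°, θ1=270°
t=2 rotate(1, -90) ⇒ config: θ0=180°, θ1=180°
no other 2-command option fits: unique.

rotate(1, -90), rotate(1, -90)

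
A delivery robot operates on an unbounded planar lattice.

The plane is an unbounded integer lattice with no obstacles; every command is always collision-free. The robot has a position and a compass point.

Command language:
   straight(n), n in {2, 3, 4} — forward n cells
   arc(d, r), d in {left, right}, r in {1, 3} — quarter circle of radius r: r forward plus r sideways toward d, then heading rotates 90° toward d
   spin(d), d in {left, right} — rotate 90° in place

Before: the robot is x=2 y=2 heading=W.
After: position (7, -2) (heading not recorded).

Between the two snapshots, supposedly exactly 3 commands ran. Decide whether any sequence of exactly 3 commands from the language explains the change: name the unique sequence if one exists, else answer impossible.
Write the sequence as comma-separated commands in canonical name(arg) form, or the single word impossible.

arc(left, 1), arc(left, 3), straight(3)

key: order matters: swapping arc(left, 1) and straight(3) lands elsewhere
initial: x=2 y=2 heading=W
step 1 (arc(left, 1)): x=1 y=1 heading=S
step 2 (arc(left, 3)): x=4 y=-2 heading=E
step 3 (straight(3)): x=7 y=-2 heading=E
no other 3-command option fits: unique.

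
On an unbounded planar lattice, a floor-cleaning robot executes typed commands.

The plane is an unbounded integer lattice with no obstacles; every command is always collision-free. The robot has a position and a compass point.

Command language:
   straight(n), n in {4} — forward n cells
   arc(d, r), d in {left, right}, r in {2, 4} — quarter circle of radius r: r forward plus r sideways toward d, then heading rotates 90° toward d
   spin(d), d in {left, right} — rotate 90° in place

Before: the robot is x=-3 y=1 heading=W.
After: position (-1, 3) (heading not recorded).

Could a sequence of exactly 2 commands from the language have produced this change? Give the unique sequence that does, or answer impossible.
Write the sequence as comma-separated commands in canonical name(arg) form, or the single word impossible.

spin(right), arc(right, 2)

key: order matters: swapping spin(right) and arc(right, 2) lands elsewhere
begin: x=-3 y=1 heading=W
[1] after spin(right): x=-3 y=1 heading=N
[2] after arc(right, 2): x=-1 y=3 heading=E
no rival 2-sequence matches.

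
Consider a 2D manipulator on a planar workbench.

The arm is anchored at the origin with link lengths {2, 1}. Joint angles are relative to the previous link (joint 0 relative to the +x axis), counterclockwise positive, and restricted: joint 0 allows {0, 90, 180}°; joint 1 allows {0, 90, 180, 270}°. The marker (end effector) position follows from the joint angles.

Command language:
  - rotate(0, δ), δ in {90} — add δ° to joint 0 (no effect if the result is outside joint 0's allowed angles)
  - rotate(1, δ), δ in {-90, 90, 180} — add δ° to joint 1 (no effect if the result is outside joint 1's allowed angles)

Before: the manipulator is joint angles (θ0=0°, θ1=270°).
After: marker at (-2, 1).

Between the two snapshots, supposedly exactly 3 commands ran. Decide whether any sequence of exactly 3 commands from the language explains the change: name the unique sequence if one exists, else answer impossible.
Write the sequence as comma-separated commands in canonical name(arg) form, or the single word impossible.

rotate(0, 90), rotate(0, 90), rotate(0, 90)

initial: joint angles (θ0=0°, θ1=270°)
t=1 rotate(0, 90) ⇒ joint angles (θ0=90°, θ1=270°)
t=2 rotate(0, 90) ⇒ joint angles (θ0=180°, θ1=270°)
t=3 rotate(0, 90) ⇒ joint angles (θ0=180°, θ1=270°)
uniquely the one of 64 3-step routes that fits.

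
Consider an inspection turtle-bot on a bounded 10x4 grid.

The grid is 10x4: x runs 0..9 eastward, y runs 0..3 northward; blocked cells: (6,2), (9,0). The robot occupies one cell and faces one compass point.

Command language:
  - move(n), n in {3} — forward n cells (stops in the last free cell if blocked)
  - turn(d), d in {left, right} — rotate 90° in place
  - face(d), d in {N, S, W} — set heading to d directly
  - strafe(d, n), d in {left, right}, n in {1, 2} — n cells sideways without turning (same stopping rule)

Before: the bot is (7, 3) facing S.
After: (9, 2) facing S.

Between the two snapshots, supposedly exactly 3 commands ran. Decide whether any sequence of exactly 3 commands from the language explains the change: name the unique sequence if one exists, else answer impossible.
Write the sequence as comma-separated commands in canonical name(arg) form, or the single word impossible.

checked all 3-command options: none fits.

impossible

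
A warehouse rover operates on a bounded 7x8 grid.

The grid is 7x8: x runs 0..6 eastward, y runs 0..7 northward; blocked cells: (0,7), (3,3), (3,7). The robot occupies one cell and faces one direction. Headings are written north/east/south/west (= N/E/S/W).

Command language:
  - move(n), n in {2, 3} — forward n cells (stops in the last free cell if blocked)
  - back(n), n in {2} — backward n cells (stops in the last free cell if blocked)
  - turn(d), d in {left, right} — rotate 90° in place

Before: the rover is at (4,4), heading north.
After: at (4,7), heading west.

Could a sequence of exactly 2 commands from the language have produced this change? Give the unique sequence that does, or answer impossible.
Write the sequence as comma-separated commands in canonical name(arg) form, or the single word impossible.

move(3), turn(left)

key: cell and facing (now W) both changed — the 2 commands mix motion and turning
begin: at (4,4), heading north
t=1 move(3) ⇒ at (4,7), heading north
t=2 turn(left) ⇒ at (4,7), heading west
no other 2-command option fits: unique.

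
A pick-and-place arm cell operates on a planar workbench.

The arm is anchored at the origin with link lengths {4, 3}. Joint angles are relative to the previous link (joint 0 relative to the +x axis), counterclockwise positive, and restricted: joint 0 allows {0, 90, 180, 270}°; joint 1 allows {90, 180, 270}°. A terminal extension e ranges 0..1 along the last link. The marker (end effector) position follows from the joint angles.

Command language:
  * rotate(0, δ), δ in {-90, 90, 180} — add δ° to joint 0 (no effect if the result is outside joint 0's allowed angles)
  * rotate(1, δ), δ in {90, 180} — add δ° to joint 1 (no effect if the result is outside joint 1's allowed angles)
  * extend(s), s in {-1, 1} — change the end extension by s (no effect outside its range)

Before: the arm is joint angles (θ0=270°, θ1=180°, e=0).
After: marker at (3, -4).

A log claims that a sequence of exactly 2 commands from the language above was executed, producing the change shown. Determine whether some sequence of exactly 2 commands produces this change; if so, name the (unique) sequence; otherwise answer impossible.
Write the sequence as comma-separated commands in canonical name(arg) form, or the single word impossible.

rotate(1, 90), rotate(1, 180)

key: order matters: swapping rotate(1, 90) and rotate(1, 180) lands elsewhere
start: joint angles (θ0=270°, θ1=180°, e=0)
t=1 rotate(1, 90) ⇒ joint angles (θ0=270°, θ1=270°, e=0)
t=2 rotate(1, 180) ⇒ joint angles (θ0=270°, θ1=90°, e=0)
no other 2-command option fits: unique.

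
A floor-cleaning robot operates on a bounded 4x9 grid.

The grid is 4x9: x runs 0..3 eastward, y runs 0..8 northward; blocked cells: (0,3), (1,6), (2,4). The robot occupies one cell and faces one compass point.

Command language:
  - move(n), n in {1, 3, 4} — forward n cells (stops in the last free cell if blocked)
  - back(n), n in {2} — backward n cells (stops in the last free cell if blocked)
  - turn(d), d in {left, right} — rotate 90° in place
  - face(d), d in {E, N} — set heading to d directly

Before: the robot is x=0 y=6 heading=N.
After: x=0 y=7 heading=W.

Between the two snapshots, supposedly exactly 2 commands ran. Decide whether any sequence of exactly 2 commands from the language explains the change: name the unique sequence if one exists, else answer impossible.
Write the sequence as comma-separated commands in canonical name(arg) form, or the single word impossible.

move(1), turn(left)

key: order matters: swapping move(1) and turn(left) lands elsewhere
t0: x=0 y=6 heading=N
step 1 (move(1)): x=0 y=7 heading=N
step 2 (turn(left)): x=0 y=7 heading=W
uniquely the one of 64 2-step routes that fits.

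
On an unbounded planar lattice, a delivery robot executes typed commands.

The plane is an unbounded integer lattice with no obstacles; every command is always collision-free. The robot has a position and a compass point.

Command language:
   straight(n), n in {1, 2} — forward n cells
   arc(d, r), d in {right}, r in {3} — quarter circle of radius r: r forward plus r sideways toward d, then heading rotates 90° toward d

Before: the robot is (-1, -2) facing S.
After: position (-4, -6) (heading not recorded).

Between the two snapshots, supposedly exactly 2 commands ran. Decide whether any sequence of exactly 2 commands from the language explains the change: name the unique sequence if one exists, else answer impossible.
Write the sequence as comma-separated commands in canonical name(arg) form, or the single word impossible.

straight(1), arc(right, 3)

key: running arc(right, 3) before straight(1) would end elsewhere — order is forced
initial: (-1, -2) facing S
t=1 straight(1) ⇒ (-1, -3) facing S
t=2 arc(right, 3) ⇒ (-4, -6) facing W
no other 2-command option fits: unique.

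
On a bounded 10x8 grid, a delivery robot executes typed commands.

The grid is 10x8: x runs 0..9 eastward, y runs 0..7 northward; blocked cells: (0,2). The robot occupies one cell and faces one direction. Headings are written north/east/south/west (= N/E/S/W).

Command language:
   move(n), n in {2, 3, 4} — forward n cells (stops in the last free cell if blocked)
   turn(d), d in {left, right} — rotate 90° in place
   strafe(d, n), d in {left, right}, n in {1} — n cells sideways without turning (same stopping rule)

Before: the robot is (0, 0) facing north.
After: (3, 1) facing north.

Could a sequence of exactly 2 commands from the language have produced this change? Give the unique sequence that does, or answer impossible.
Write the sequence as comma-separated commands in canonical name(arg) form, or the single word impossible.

checked all 2-command options: none fits.

impossible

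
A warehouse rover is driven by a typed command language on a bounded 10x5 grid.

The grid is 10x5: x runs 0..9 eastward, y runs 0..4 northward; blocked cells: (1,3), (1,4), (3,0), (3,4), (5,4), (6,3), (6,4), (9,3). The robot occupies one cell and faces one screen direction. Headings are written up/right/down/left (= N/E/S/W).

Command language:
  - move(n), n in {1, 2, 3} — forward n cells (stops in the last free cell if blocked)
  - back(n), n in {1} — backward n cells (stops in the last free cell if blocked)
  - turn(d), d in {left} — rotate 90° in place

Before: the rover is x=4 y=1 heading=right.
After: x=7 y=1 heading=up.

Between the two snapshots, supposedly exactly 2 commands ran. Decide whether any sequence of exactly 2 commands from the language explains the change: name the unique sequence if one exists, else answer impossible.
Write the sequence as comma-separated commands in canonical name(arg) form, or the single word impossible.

key: running turn(left) before move(3) would end elsewhere — order is forced
begin: x=4 y=1 heading=right
1. move(3) → x=7 y=1 heading=right
2. turn(left) → x=7 y=1 heading=up
uniquely the one of 25 2-step routes that fits.

move(3), turn(left)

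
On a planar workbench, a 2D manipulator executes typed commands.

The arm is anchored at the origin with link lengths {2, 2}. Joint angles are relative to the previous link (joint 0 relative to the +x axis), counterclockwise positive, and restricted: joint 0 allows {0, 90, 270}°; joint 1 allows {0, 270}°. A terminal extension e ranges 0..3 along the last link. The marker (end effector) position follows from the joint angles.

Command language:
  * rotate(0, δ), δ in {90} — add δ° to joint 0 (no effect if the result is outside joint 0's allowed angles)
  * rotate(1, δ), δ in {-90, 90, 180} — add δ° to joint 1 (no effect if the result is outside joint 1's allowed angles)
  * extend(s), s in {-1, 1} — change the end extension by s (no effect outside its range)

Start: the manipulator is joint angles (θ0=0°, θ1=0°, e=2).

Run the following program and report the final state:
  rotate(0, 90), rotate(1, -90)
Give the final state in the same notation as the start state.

t0: joint angles (θ0=0°, θ1=0°, e=2)
1. rotate(0, 90) → joint angles (θ0=90°, θ1=0°, e=2)
2. rotate(1, -90) → joint angles (θ0=90°, θ1=270°, e=2)

joint angles (θ0=90°, θ1=270°, e=2)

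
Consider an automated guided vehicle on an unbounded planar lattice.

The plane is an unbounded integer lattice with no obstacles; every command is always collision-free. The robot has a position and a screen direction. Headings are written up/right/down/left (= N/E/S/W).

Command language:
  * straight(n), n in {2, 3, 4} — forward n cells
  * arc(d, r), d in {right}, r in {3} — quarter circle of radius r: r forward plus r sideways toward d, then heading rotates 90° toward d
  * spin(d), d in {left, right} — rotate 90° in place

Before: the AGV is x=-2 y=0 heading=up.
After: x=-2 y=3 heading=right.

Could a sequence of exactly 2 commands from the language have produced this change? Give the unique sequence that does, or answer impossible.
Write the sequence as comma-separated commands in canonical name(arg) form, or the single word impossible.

key: running spin(right) before straight(3) would end elsewhere — order is forced
start: x=-2 y=0 heading=up
step 1 (straight(3)): x=-2 y=3 heading=up
step 2 (spin(right)): x=-2 y=3 heading=right
no other 2-command option fits: unique.

straight(3), spin(right)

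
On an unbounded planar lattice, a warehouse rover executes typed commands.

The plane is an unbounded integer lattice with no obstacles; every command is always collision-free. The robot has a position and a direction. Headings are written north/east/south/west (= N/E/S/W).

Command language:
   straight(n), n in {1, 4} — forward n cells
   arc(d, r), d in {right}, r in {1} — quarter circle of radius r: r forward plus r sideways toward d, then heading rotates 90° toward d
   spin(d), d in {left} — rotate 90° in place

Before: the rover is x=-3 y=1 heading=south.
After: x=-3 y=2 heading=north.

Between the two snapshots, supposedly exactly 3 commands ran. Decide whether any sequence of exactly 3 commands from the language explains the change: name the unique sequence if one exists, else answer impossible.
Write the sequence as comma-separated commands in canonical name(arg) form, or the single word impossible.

key: position moved to (-3,2) AND the heading swung to N — translation plus rotation needed
from: x=-3 y=1 heading=south
[1] after spin(left): x=-3 y=1 heading=east
[2] after spin(left): x=-3 y=1 heading=north
[3] after straight(1): x=-3 y=2 heading=north
no other 3-command option fits: unique.

spin(left), spin(left), straight(1)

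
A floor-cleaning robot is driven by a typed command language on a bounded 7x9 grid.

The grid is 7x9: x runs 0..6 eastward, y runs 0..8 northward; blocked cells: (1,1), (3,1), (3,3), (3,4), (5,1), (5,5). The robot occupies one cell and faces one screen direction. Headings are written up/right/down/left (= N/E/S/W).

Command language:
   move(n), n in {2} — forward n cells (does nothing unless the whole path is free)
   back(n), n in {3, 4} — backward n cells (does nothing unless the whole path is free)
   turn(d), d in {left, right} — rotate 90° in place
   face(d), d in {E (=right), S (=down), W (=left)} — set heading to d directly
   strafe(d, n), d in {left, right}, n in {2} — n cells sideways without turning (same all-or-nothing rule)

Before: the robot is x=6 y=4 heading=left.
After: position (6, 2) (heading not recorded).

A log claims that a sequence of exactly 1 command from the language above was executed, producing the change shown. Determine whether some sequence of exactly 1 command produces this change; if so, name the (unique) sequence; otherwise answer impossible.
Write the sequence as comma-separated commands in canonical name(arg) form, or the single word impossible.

initial: x=6 y=4 heading=left
1. strafe(left, 2) → x=6 y=2 heading=left
all 10 alternatives checked — unique.

strafe(left, 2)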